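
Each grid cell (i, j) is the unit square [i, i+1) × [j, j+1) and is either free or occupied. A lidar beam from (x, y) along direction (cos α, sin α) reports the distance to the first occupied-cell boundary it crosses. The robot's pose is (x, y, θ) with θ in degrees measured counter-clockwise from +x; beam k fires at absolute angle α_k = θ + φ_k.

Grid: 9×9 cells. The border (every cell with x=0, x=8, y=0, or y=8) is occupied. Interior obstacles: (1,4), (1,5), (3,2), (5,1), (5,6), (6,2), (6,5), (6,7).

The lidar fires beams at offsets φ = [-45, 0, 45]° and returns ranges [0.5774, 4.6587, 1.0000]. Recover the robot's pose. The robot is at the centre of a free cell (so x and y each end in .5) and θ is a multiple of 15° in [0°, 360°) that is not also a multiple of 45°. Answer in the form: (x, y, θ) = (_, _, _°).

(x, y, θ) = (4.5, 1.5, 75°)

Candidates: 41 free-cell centres × 16 headings = 656 poses. Raycast each; keep the one whose scan matches to 4 dp.
  (3.5, 7.5, 210°): beam 1 = 1.9319 ≠ 0.5774 ✗
  (5.5, 7.5, 330°): beam 1 = 0.5176 ≠ 0.5774 ✗
  (6.5, 4.5, 120°): beam 1 = 0.5176 ≠ 0.5774 ✗
  (7.5, 5.5, 300°): beam 1 = 2.5882 ≠ 0.5774 ✗
  (6.5, 1.5, 300°): beam 1 = 0.5176 ≠ 0.5774 ✗
  …
  (4.5, 1.5, 75°): r_1=0.5774, r_2=4.6587, r_3=1.0000 — all match ✓
Unique over the lattice → pose = (4.5, 1.5, 75°).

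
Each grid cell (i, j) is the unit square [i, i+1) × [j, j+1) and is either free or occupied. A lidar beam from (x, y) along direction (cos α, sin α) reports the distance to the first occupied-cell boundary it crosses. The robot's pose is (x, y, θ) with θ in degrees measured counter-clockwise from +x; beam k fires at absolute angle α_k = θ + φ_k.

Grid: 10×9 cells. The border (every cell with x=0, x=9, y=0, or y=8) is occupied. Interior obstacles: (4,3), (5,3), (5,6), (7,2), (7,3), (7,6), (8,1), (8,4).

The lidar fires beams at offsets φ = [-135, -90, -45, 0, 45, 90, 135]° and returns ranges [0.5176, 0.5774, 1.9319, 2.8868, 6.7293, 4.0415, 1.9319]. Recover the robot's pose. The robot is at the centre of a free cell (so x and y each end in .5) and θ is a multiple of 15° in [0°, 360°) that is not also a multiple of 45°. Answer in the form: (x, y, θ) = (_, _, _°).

The pose lattice has 48·16 = 768 candidates. Test each by forward raycasting.
  (3.5, 3.5, 330°): beam 1 = 2.5882 ≠ 0.5176 ✗
  (4.5, 6.5, 330°): beam 1 = 3.6235 ≠ 0.5176 ✗
  (8.5, 7.5, 60°): beam 1 = 1.9319 ≠ 0.5176 ✗
  …
  (3.5, 7.5, 210°): r_1=0.5176, r_2=0.5774, r_3=1.9319, r_4=2.8868, r_5=6.7293, r_6=4.0415, r_7=1.9319 — all match ✓
Only this pose fits every beam.

(x, y, θ) = (3.5, 7.5, 210°)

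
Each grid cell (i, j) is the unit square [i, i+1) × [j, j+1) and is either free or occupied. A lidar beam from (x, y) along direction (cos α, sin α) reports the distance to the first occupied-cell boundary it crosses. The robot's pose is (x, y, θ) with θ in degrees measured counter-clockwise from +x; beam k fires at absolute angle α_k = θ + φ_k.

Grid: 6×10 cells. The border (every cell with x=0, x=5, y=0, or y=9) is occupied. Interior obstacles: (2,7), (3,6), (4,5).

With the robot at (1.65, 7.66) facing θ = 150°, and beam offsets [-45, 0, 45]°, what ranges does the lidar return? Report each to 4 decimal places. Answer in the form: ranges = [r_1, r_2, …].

ranges = [1.3873, 0.7506, 0.6729]

beam 1: φ=-45°, α=105°
  d=(-0.2588,0.9659)  start (1,7)  tX=2.5114 tY=0.3520  stride 1/|dx|=3.8637 1/|dy|=1.0353
    cross y-line → (1,8), t=0.3520
    cross y-line → (1,9), t=1.3873 (wall)
  → r_1 = 1.3873
beam 2: φ=0°, α=150°
  d=(-0.8660,0.5000)  start (1,7)  tX=0.7506 tY=0.6800  stride 1/|dx|=1.1547 1/|dy|=2.0000
    cross y-line → (1,8), t=0.6800
    cross x-line → (0,8), t=0.7506 (wall)
  → r_2 = 0.7506
beam 3: φ=45°, α=195°
  d=(-0.9659,-0.2588)  start (1,7)  tX=0.6729 tY=2.5500  stride 1/|dx|=1.0353 1/|dy|=3.8637
    cross x-line → (0,7), t=0.6729 (wall)
  → r_3 = 0.6729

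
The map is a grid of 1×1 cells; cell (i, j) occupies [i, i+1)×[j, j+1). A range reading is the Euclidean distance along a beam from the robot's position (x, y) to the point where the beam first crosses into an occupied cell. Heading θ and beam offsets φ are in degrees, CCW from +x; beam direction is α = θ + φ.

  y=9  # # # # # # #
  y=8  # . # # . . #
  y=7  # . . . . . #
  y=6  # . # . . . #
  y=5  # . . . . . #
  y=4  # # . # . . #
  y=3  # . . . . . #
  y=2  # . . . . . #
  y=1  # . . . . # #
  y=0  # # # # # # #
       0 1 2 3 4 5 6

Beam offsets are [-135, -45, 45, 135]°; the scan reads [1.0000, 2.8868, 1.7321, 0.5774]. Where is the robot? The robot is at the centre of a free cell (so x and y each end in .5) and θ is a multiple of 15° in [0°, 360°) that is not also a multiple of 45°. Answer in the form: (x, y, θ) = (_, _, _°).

The pose lattice has 34·16 = 544 candidates. Test each by forward raycasting.
  (4.5, 6.5, 75°): beam 1 = 3.0000 ≠ 1.0000 ✗
  (3.5, 2.5, 165°): beam 1 = 2.8868 ≠ 1.0000 ✗
  (1.5, 7.5, 15°): beam 2 = 1.0000 ≠ 2.8868 ✗
  …
  (2.5, 1.5, 105°): r_1=1.0000, r_2=2.8868, r_3=1.7321, r_4=0.5774 — all match ✓
Only this pose fits every beam.

(x, y, θ) = (2.5, 1.5, 105°)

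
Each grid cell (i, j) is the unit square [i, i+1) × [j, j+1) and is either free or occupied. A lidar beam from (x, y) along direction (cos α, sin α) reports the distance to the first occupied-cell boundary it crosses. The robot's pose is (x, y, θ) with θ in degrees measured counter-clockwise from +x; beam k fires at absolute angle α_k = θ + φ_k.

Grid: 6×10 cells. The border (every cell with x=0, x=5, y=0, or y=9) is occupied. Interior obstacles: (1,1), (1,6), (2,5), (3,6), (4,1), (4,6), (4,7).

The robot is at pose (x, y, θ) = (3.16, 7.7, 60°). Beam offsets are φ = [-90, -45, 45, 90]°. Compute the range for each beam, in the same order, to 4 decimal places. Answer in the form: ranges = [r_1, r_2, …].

ranges = [0.9699, 0.8696, 1.3459, 2.4942]

beam 1: φ=-90°, α=330°
  direction (0.8660, -0.5000); cell (3,7); t to first gridline: x 0.9699, y 1.4000 (then +1.1547 / +2.0000)
    (4,7) via x @ 0.9699  # hit
  → r_1 = 0.9699
beam 2: φ=-45°, α=15°
  direction (0.9659, 0.2588); cell (3,7); t to first gridline: x 0.8696, y 1.1591 (then +1.0353 / +3.8637)
    (4,7) via x @ 0.8696  # hit
  → r_2 = 0.8696
beam 3: φ=45°, α=105°
  direction (-0.2588, 0.9659); cell (3,7); t to first gridline: x 0.6182, y 0.3106 (then +3.8637 / +1.0353)
    (3,8) via y @ 0.3106
    (2,8) via x @ 0.6182
    (2,9) via y @ 1.3459  # hit
  → r_3 = 1.3459
beam 4: φ=90°, α=150°
  direction (-0.8660, 0.5000); cell (3,7); t to first gridline: x 0.1848, y 0.6000 (then +1.1547 / +2.0000)
    (2,7) via x @ 0.1848
    (2,8) via y @ 0.6000
    (1,8) via x @ 1.3395
    (0,8) via x @ 2.4942  # hit
  → r_4 = 2.4942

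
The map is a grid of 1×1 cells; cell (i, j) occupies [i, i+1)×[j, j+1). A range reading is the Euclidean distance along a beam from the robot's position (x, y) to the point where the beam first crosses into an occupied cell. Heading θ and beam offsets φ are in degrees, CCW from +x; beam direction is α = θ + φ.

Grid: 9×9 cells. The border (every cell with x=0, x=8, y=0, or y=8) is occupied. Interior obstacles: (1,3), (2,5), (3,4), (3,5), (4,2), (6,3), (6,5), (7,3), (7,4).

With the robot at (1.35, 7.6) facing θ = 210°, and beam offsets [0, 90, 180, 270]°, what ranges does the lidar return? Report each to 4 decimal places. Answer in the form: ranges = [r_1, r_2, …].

ranges = [0.4041, 1.8475, 0.8000, 0.4619]

beam 1: φ=0°, α=210°
  direction (-0.8660, -0.5000); cell (1,7); t to first gridline: x 0.4041, y 1.2000 (then +1.1547 / +2.0000)
    (0,7) via x @ 0.4041  # hit
  → r_1 = 0.4041
beam 2: φ=90°, α=300°
  direction (0.5000, -0.8660); cell (1,7); t to first gridline: x 1.3000, y 0.6928 (then +2.0000 / +1.1547)
    (1,6) via y @ 0.6928
    (2,6) via x @ 1.3000
    (2,5) via y @ 1.8475  # hit
  → r_2 = 1.8475
beam 3: φ=180°, α=30°
  direction (0.8660, 0.5000); cell (1,7); t to first gridline: x 0.7506, y 0.8000 (then +1.1547 / +2.0000)
    (2,7) via x @ 0.7506
    (2,8) via y @ 0.8000  # hit
  → r_3 = 0.8000
beam 4: φ=270°, α=120°
  direction (-0.5000, 0.8660); cell (1,7); t to first gridline: x 0.7000, y 0.4619 (then +2.0000 / +1.1547)
    (1,8) via y @ 0.4619  # hit
  → r_4 = 0.4619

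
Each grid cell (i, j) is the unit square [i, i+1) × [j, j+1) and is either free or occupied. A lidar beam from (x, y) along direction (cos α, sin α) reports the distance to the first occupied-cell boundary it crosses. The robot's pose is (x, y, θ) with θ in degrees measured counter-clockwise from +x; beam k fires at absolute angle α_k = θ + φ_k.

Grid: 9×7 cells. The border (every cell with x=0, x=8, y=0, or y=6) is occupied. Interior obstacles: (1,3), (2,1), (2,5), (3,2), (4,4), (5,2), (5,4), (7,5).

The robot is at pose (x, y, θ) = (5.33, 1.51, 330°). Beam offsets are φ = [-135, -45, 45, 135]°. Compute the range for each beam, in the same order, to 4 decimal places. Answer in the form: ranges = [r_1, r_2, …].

ranges = [1.9705, 0.5280, 2.7642, 0.5073]

beam 1: φ=-135°, α=195°
  cosα=-0.9659 sinα=-0.2588 | (5,1) | tMaxX 0.3416 tMaxY 1.9705 | tΔX 1.0353 tΔY 3.8637
    t=0.3416 [x] (4,1)
    t=1.3769 [x] (3,1)
    t=1.9705 [y] (3,0) — stop
  → r_1 = 1.9705
beam 2: φ=-45°, α=285°
  cosα=0.2588 sinα=-0.9659 | (5,1) | tMaxX 2.5887 tMaxY 0.5280 | tΔX 3.8637 tΔY 1.0353
    t=0.5280 [y] (5,0) — stop
  → r_2 = 0.5280
beam 3: φ=45°, α=15°
  cosα=0.9659 sinα=0.2588 | (5,1) | tMaxX 0.6936 tMaxY 1.8932 | tΔX 1.0353 tΔY 3.8637
    t=0.6936 [x] (6,1)
    t=1.7289 [x] (7,1)
    t=1.8932 [y] (7,2)
    t=2.7642 [x] (8,2) — stop
  → r_3 = 2.7642
beam 4: φ=135°, α=105°
  cosα=-0.2588 sinα=0.9659 | (5,1) | tMaxX 1.2750 tMaxY 0.5073 | tΔX 3.8637 tΔY 1.0353
    t=0.5073 [y] (5,2) — stop
  → r_4 = 0.5073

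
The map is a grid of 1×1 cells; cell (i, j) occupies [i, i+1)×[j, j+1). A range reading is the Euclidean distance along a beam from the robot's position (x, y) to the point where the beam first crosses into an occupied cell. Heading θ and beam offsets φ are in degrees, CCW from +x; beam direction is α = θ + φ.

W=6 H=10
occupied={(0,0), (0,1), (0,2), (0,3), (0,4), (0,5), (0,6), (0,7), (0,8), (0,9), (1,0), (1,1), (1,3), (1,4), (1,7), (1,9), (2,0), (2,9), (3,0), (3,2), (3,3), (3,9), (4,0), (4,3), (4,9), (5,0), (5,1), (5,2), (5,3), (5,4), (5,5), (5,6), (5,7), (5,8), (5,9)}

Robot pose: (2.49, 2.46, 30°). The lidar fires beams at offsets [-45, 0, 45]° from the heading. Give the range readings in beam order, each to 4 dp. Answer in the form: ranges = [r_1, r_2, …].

beam 1: φ=-45°, α=345°
  d=(0.9659,-0.2588)  start (2,2)  tX=0.5280 tY=1.7773  stride 1/|dx|=1.0353 1/|dy|=3.8637
    cross x-line → (3,2), t=0.5280 (wall)
  → r_1 = 0.5280
beam 2: φ=0°, α=30°
  d=(0.8660,0.5000)  start (2,2)  tX=0.5889 tY=1.0800  stride 1/|dx|=1.1547 1/|dy|=2.0000
    cross x-line → (3,2), t=0.5889 (wall)
  → r_2 = 0.5889
beam 3: φ=45°, α=75°
  d=(0.2588,0.9659)  start (2,2)  tX=1.9705 tY=0.5590  stride 1/|dx|=3.8637 1/|dy|=1.0353
    cross y-line → (2,3), t=0.5590
    cross y-line → (2,4), t=1.5943
    cross x-line → (3,4), t=1.9705
    cross y-line → (3,5), t=2.6296
    cross y-line → (3,6), t=3.6649
    cross y-line → (3,7), t=4.7002
    cross y-line → (3,8), t=5.7354
    cross x-line → (4,8), t=5.8342
    cross y-line → (4,9), t=6.7707 (wall)
  → r_3 = 6.7707

ranges = [0.5280, 0.5889, 6.7707]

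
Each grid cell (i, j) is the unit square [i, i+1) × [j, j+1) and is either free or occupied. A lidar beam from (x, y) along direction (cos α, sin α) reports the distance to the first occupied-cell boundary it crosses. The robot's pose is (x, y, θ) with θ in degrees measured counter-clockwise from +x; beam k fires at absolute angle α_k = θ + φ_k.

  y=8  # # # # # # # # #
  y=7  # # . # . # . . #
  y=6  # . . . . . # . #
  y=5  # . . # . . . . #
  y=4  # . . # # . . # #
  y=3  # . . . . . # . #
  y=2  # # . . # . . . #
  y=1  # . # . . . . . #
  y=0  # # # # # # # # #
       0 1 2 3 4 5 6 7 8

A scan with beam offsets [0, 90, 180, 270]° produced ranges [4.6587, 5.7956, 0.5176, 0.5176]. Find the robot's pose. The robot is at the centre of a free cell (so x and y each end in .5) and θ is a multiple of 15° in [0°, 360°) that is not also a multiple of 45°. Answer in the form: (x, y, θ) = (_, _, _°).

(x, y, θ) = (3.5, 1.5, 15°)

Enumerate (i+0.5, j+0.5, θ) over the 37 free cells and 16 admissible headings. For each, cast all 4 beams and compare to the given ranges.
  (3.5, 3.5, 240°): beam 1 = 1.7321 ≠ 4.6587 ✗
  (2.5, 5.5, 345°): beam 1 = 0.5176 ≠ 4.6587 ✗
  (2.5, 4.5, 285°): beam 1 = 3.6235 ≠ 4.6587 ✗
  (2.5, 6.5, 60°): beam 1 = 1.0000 ≠ 4.6587 ✗
  …
  (3.5, 1.5, 15°): r_1=4.6587, r_2=5.7956, r_3=0.5176, r_4=0.5176 — all match ✓
Only this pose fits every beam.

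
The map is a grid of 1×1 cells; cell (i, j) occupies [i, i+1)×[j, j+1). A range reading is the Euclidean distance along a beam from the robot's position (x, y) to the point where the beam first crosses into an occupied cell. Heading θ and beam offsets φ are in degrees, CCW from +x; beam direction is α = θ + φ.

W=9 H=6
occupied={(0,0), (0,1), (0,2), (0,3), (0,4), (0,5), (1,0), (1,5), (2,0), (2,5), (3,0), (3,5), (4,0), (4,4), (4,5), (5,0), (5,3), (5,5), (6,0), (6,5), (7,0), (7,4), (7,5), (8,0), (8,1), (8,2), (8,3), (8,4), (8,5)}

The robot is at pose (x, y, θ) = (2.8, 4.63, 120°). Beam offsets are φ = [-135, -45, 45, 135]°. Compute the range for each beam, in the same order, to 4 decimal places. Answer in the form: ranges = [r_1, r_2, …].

ranges = [1.2423, 0.3831, 1.4296, 3.7581]

beam 1: φ=-135°, α=345°
  direction (0.9659, -0.2588); cell (2,4); t to first gridline: x 0.2071, y 2.4341 (then +1.0353 / +3.8637)
    (3,4) via x @ 0.2071
    (4,4) via x @ 1.2423  # hit
  → r_1 = 1.2423
beam 2: φ=-45°, α=75°
  direction (0.2588, 0.9659); cell (2,4); t to first gridline: x 0.7727, y 0.3831 (then +3.8637 / +1.0353)
    (2,5) via y @ 0.3831  # hit
  → r_2 = 0.3831
beam 3: φ=45°, α=165°
  direction (-0.9659, 0.2588); cell (2,4); t to first gridline: x 0.8282, y 1.4296 (then +1.0353 / +3.8637)
    (1,4) via x @ 0.8282
    (1,5) via y @ 1.4296  # hit
  → r_3 = 1.4296
beam 4: φ=135°, α=255°
  direction (-0.2588, -0.9659); cell (2,4); t to first gridline: x 3.0910, y 0.6522 (then +3.8637 / +1.0353)
    (2,3) via y @ 0.6522
    (2,2) via y @ 1.6875
    (2,1) via y @ 2.7228
    (1,1) via x @ 3.0910
    (1,0) via y @ 3.7581  # hit
  → r_4 = 3.7581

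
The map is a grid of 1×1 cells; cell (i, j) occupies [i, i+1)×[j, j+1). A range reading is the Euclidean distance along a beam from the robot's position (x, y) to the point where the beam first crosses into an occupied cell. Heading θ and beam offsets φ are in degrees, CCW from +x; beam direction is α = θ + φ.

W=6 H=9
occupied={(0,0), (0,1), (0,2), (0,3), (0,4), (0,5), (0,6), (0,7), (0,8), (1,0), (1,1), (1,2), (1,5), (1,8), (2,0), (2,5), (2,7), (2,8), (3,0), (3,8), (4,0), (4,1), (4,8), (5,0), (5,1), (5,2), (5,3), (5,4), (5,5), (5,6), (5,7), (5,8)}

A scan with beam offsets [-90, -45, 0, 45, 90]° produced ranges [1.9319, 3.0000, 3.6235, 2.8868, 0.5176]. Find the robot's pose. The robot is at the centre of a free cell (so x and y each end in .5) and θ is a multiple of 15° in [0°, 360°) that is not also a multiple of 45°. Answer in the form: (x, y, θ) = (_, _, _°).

(x, y, θ) = (4.5, 2.5, 165°)

The pose lattice has 22·16 = 352 candidates. Test each by forward raycasting.
  (1.5, 7.5, 60°): beam 1 = 0.5774 ≠ 1.9319 ✗
  (2.5, 4.5, 165°): beam 1 = 0.5176 ≠ 1.9319 ✗
  (1.5, 7.5, 330°): beam 1 = 1.0000 ≠ 1.9319 ✗
  (1.5, 4.5, 75°): beam 1 = 3.6235 ≠ 1.9319 ✗
  …
  (4.5, 2.5, 165°): r_1=1.9319, r_2=3.0000, r_3=3.6235, r_4=2.8868, r_5=0.5176 — all match ✓
Unique over the lattice → pose = (4.5, 2.5, 165°).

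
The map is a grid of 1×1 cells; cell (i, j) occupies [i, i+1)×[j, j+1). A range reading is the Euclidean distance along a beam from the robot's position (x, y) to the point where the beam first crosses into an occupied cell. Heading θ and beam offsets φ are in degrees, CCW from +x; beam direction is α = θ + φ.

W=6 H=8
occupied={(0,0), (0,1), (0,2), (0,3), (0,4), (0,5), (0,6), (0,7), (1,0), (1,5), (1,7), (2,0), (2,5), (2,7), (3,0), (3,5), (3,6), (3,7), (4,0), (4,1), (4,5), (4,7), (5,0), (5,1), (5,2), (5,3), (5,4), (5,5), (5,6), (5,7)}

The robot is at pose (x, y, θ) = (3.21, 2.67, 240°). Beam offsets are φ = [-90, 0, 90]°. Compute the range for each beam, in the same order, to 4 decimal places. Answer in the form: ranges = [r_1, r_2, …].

ranges = [2.5519, 1.9283, 1.3400]

beam 1: φ=-90°, α=150°
  cosα=-0.8660 sinα=0.5000 | (3,2) | tMaxX 0.2425 tMaxY 0.6600 | tΔX 1.1547 tΔY 2.0000
    t=0.2425 [x] (2,2)
    t=0.6600 [y] (2,3)
    t=1.3972 [x] (1,3)
    t=2.5519 [x] (0,3) — stop
  → r_1 = 2.5519
beam 2: φ=0°, α=240°
  cosα=-0.5000 sinα=-0.8660 | (3,2) | tMaxX 0.4200 tMaxY 0.7736 | tΔX 2.0000 tΔY 1.1547
    t=0.4200 [x] (2,2)
    t=0.7736 [y] (2,1)
    t=1.9283 [y] (2,0) — stop
  → r_2 = 1.9283
beam 3: φ=90°, α=330°
  cosα=0.8660 sinα=-0.5000 | (3,2) | tMaxX 0.9122 tMaxY 1.3400 | tΔX 1.1547 tΔY 2.0000
    t=0.9122 [x] (4,2)
    t=1.3400 [y] (4,1) — stop
  → r_3 = 1.3400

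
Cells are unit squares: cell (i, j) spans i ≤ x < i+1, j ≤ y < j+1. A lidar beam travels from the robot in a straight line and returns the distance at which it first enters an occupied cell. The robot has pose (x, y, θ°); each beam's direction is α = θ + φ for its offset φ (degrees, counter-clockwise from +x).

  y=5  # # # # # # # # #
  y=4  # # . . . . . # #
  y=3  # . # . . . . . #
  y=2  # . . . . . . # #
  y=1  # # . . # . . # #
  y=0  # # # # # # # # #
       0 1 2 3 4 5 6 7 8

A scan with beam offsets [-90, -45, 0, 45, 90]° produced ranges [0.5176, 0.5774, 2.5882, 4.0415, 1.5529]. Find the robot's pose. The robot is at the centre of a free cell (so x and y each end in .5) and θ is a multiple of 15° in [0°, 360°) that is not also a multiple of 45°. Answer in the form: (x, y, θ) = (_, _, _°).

(x, y, θ) = (6.5, 1.5, 75°)

Enumerate (i+0.5, j+0.5, θ) over the 21 free cells and 16 admissible headings. For each, cast all 5 beams and compare to the given ranges.
  (3.5, 4.5, 75°): beam 1 = 4.6587 ≠ 0.5176 ✗
  (4.5, 3.5, 330°): beam 1 = 2.8868 ≠ 0.5176 ✗
  (7.5, 3.5, 15°): beam 3 = 0.5176 ≠ 2.5882 ✗
  (2.5, 2.5, 330°): beam 1 = 1.0000 ≠ 0.5176 ✗
  …
  (6.5, 1.5, 75°): r_1=0.5176, r_2=0.5774, r_3=2.5882, r_4=4.0415, r_5=1.5529 — all match ✓
Only this pose fits every beam.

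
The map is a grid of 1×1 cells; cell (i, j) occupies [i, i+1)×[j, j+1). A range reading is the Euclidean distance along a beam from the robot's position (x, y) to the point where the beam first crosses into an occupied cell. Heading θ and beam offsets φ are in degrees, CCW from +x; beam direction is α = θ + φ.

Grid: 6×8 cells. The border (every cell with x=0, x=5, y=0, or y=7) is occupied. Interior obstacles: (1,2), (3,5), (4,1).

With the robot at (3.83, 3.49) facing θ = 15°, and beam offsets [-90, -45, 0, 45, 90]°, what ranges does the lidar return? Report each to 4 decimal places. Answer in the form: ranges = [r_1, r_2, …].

ranges = [1.5426, 1.3510, 1.2113, 2.3400, 1.5633]

beam 1: φ=-90°, α=285°
  dir = (cos 285°, sin 285°) = (0.2588, -0.9659); from cell (3,3)
  next x-line at t=0.6568, next y-line at t=0.5073; Δt_x=3.8637, Δt_y=1.0353
    y: enter (3,2) at t=0.5073
    x: enter (4,2) at t=0.6568
    y: enter (4,1) at t=1.5426 ← occupied
  → r_1 = 1.5426
beam 2: φ=-45°, α=330°
  dir = (cos 330°, sin 330°) = (0.8660, -0.5000); from cell (3,3)
  next x-line at t=0.1963, next y-line at t=0.9800; Δt_x=1.1547, Δt_y=2.0000
    x: enter (4,3) at t=0.1963
    y: enter (4,2) at t=0.9800
    x: enter (5,2) at t=1.3510 ← occupied
  → r_2 = 1.3510
beam 3: φ=0°, α=15°
  dir = (cos 15°, sin 15°) = (0.9659, 0.2588); from cell (3,3)
  next x-line at t=0.1760, next y-line at t=1.9705; Δt_x=1.0353, Δt_y=3.8637
    x: enter (4,3) at t=0.1760
    x: enter (5,3) at t=1.2113 ← occupied
  → r_3 = 1.2113
beam 4: φ=45°, α=60°
  dir = (cos 60°, sin 60°) = (0.5000, 0.8660); from cell (3,3)
  next x-line at t=0.3400, next y-line at t=0.5889; Δt_x=2.0000, Δt_y=1.1547
    x: enter (4,3) at t=0.3400
    y: enter (4,4) at t=0.5889
    y: enter (4,5) at t=1.7436
    x: enter (5,5) at t=2.3400 ← occupied
  → r_4 = 2.3400
beam 5: φ=90°, α=105°
  dir = (cos 105°, sin 105°) = (-0.2588, 0.9659); from cell (3,3)
  next x-line at t=3.2069, next y-line at t=0.5280; Δt_x=3.8637, Δt_y=1.0353
    y: enter (3,4) at t=0.5280
    y: enter (3,5) at t=1.5633 ← occupied
  → r_5 = 1.5633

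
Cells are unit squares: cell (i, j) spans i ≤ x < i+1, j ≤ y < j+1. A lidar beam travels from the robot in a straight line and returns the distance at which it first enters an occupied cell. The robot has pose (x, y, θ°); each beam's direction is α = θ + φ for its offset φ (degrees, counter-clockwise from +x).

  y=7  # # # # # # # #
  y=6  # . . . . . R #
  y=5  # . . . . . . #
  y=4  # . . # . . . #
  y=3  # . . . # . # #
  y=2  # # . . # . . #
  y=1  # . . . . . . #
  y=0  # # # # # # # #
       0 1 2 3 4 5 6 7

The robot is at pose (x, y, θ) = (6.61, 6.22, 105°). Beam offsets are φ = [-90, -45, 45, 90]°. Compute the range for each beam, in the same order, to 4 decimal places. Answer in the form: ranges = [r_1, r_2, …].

beam 1: φ=-90°, α=15°
  cosα=0.9659 sinα=0.2588 | (6,6) | tMaxX 0.4038 tMaxY 3.0137 | tΔX 1.0353 tΔY 3.8637
    t=0.4038 [x] (7,6) — stop
  → r_1 = 0.4038
beam 2: φ=-45°, α=60°
  cosα=0.5000 sinα=0.8660 | (6,6) | tMaxX 0.7800 tMaxY 0.9007 | tΔX 2.0000 tΔY 1.1547
    t=0.7800 [x] (7,6) — stop
  → r_2 = 0.7800
beam 3: φ=45°, α=150°
  cosα=-0.8660 sinα=0.5000 | (6,6) | tMaxX 0.7044 tMaxY 1.5600 | tΔX 1.1547 tΔY 2.0000
    t=0.7044 [x] (5,6)
    t=1.5600 [y] (5,7) — stop
  → r_3 = 1.5600
beam 4: φ=90°, α=195°
  cosα=-0.9659 sinα=-0.2588 | (6,6) | tMaxX 0.6315 tMaxY 0.8500 | tΔX 1.0353 tΔY 3.8637
    t=0.6315 [x] (5,6)
    t=0.8500 [y] (5,5)
    t=1.6668 [x] (4,5)
    t=2.7021 [x] (3,5)
    t=3.7373 [x] (2,5)
    t=4.7137 [y] (2,4)
    t=4.7726 [x] (1,4)
    t=5.8079 [x] (0,4) — stop
  → r_4 = 5.8079

ranges = [0.4038, 0.7800, 1.5600, 5.8079]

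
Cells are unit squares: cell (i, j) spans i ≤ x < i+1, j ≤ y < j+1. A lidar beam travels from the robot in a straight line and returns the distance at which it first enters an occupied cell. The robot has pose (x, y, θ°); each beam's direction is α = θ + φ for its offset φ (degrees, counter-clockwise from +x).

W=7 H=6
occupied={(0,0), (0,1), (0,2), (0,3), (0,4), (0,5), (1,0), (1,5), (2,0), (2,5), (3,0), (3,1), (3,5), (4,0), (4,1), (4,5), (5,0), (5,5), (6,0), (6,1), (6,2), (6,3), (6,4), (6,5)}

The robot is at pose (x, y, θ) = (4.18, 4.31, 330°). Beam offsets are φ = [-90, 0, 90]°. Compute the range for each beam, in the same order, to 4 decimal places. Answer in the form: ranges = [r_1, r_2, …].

beam 1: φ=-90°, α=240°
  direction (-0.5000, -0.8660); cell (4,4); t to first gridline: x 0.3600, y 0.3580 (then +2.0000 / +1.1547)
    (4,3) via y @ 0.3580
    (3,3) via x @ 0.3600
    (3,2) via y @ 1.5127
    (2,2) via x @ 2.3600
    (2,1) via y @ 2.6674
    (2,0) via y @ 3.8221  # hit
  → r_1 = 3.8221
beam 2: φ=0°, α=330°
  direction (0.8660, -0.5000); cell (4,4); t to first gridline: x 0.9469, y 0.6200 (then +1.1547 / +2.0000)
    (4,3) via y @ 0.6200
    (5,3) via x @ 0.9469
    (6,3) via x @ 2.1016  # hit
  → r_2 = 2.1016
beam 3: φ=90°, α=60°
  direction (0.5000, 0.8660); cell (4,4); t to first gridline: x 1.6400, y 0.7967 (then +2.0000 / +1.1547)
    (4,5) via y @ 0.7967  # hit
  → r_3 = 0.7967

ranges = [3.8221, 2.1016, 0.7967]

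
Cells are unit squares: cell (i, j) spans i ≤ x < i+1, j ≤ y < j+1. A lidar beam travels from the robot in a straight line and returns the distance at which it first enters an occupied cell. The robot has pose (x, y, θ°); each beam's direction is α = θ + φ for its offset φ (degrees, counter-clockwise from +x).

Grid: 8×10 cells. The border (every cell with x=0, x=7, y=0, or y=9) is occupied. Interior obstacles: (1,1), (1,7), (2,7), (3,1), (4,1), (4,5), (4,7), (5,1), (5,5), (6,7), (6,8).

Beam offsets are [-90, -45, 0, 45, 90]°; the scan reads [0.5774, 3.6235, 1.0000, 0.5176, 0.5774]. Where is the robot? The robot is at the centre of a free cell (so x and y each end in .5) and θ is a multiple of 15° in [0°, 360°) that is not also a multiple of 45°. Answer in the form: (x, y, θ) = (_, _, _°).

(x, y, θ) = (6.5, 5.5, 300°)

Candidates: 37 free-cell centres × 16 headings = 592 poses. Raycast each; keep the one whose scan matches to 4 dp.
  (6.5, 3.5, 15°): beam 1 = 1.9319 ≠ 0.5774 ✗
  (2.5, 1.5, 240°): beam 2 = 0.5176 ≠ 3.6235 ✗
  (1.5, 6.5, 285°): beam 1 = 0.5176 ≠ 0.5774 ✗
  (2.5, 4.5, 105°): beam 1 = 1.9319 ≠ 0.5774 ✗
  …
  (6.5, 5.5, 300°): r_1=0.5774, r_2=3.6235, r_3=1.0000, r_4=0.5176, r_5=0.5774 — all match ✓
No second candidate reproduces the full scan.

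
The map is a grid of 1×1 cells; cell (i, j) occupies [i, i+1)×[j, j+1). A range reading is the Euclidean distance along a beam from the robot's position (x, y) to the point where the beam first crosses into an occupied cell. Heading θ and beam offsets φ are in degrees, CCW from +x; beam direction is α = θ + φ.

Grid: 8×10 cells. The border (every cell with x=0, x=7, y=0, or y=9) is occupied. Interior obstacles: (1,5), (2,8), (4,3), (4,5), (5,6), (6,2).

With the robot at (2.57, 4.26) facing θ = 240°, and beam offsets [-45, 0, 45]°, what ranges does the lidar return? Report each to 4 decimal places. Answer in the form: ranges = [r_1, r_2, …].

beam 1: φ=-45°, α=195°
  cosα=-0.9659 sinα=-0.2588 | (2,4) | tMaxX 0.5901 tMaxY 1.0046 | tΔX 1.0353 tΔY 3.8637
    t=0.5901 [x] (1,4)
    t=1.0046 [y] (1,3)
    t=1.6254 [x] (0,3) — stop
  → r_1 = 1.6254
beam 2: φ=0°, α=240°
  cosα=-0.5000 sinα=-0.8660 | (2,4) | tMaxX 1.1400 tMaxY 0.3002 | tΔX 2.0000 tΔY 1.1547
    t=0.3002 [y] (2,3)
    t=1.1400 [x] (1,3)
    t=1.4549 [y] (1,2)
    t=2.6096 [y] (1,1)
    t=3.1400 [x] (0,1) — stop
  → r_2 = 3.1400
beam 3: φ=45°, α=285°
  cosα=0.2588 sinα=-0.9659 | (2,4) | tMaxX 1.6614 tMaxY 0.2692 | tΔX 3.8637 tΔY 1.0353
    t=0.2692 [y] (2,3)
    t=1.3044 [y] (2,2)
    t=1.6614 [x] (3,2)
    t=2.3397 [y] (3,1)
    t=3.3750 [y] (3,0) — stop
  → r_3 = 3.3750

ranges = [1.6254, 3.1400, 3.3750]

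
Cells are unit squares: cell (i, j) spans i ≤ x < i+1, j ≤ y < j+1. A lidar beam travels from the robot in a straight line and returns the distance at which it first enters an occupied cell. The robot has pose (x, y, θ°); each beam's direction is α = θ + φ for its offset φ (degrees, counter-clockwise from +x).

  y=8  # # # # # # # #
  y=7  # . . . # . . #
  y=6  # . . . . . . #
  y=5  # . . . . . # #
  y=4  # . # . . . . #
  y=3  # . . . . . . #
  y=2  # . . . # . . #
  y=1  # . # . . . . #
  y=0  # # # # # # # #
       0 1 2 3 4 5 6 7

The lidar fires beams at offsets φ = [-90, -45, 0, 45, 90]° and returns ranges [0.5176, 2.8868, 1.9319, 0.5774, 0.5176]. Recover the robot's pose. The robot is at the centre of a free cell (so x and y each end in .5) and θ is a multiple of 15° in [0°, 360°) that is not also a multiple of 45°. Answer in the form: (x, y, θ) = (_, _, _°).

(x, y, θ) = (1.5, 1.5, 105°)

Candidates: 37 free-cell centres × 16 headings = 592 poses. Raycast each; keep the one whose scan matches to 4 dp.
  (6.5, 2.5, 120°): beam 1 = 0.5774 ≠ 0.5176 ✗
  (5.5, 7.5, 300°): beam 1 = 0.5774 ≠ 0.5176 ✗
  (1.5, 5.5, 240°): beam 1 = 0.5774 ≠ 0.5176 ✗
  …
  (1.5, 1.5, 105°): r_1=0.5176, r_2=2.8868, r_3=1.9319, r_4=0.5774, r_5=0.5176 — all match ✓
Only this pose fits every beam.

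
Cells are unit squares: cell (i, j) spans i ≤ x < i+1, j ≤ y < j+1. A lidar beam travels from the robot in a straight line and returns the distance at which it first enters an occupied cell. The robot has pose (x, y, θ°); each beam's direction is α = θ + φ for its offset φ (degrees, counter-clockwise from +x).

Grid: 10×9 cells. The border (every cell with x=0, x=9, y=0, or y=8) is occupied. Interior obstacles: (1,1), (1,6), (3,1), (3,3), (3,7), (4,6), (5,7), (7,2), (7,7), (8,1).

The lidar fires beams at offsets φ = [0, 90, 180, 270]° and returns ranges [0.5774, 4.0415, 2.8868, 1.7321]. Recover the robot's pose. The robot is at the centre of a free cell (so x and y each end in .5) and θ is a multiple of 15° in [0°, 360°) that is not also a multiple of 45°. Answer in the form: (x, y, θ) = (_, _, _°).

The pose lattice has 46·16 = 736 candidates. Test each by forward raycasting.
  (2.5, 3.5, 165°): beam 1 = 1.5529 ≠ 0.5774 ✗
  (2.5, 7.5, 300°): beam 1 = 7.5056 ≠ 0.5774 ✗
  (6.5, 6.5, 345°): beam 1 = 2.5882 ≠ 0.5774 ✗
  (3.5, 5.5, 75°): beam 1 = 1.5529 ≠ 0.5774 ✗
  (3.5, 4.5, 345°): beam 1 = 5.6940 ≠ 0.5774 ✗
  …
  (6.5, 2.5, 30°): r_1=0.5774, r_2=4.0415, r_3=2.8868, r_4=1.7321 — all match ✓
No second candidate reproduces the full scan.

(x, y, θ) = (6.5, 2.5, 30°)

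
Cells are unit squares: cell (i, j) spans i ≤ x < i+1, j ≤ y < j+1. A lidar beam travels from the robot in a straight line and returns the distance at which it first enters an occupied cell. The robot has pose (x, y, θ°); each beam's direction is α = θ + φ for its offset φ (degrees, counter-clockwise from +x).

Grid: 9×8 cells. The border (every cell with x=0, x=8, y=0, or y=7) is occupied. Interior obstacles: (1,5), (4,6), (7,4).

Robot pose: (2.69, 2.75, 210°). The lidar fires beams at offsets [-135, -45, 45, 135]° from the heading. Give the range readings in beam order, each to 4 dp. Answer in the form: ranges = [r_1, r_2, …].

ranges = [4.3999, 1.7496, 1.8117, 5.4973]

beam 1: φ=-135°, α=75°
  d=(0.2588,0.9659)  start (2,2)  tX=1.1977 tY=0.2588  stride 1/|dx|=3.8637 1/|dy|=1.0353
    cross y-line → (2,3), t=0.2588
    cross x-line → (3,3), t=1.1977
    cross y-line → (3,4), t=1.2941
    cross y-line → (3,5), t=2.3294
    cross y-line → (3,6), t=3.3646
    cross y-line → (3,7), t=4.3999 (wall)
  → r_1 = 4.3999
beam 2: φ=-45°, α=165°
  d=(-0.9659,0.2588)  start (2,2)  tX=0.7143 tY=0.9659  stride 1/|dx|=1.0353 1/|dy|=3.8637
    cross x-line → (1,2), t=0.7143
    cross y-line → (1,3), t=0.9659
    cross x-line → (0,3), t=1.7496 (wall)
  → r_2 = 1.7496
beam 3: φ=45°, α=255°
  d=(-0.2588,-0.9659)  start (2,2)  tX=2.6660 tY=0.7765  stride 1/|dx|=3.8637 1/|dy|=1.0353
    cross y-line → (2,1), t=0.7765
    cross y-line → (2,0), t=1.8117 (wall)
  → r_3 = 1.8117
beam 4: φ=135°, α=345°
  d=(0.9659,-0.2588)  start (2,2)  tX=0.3209 tY=2.8978  stride 1/|dx|=1.0353 1/|dy|=3.8637
    cross x-line → (3,2), t=0.3209
    cross x-line → (4,2), t=1.3562
    cross x-line → (5,2), t=2.3915
    cross y-line → (5,1), t=2.8978
    cross x-line → (6,1), t=3.4268
    cross x-line → (7,1), t=4.4620
    cross x-line → (8,1), t=5.4973 (wall)
  → r_4 = 5.4973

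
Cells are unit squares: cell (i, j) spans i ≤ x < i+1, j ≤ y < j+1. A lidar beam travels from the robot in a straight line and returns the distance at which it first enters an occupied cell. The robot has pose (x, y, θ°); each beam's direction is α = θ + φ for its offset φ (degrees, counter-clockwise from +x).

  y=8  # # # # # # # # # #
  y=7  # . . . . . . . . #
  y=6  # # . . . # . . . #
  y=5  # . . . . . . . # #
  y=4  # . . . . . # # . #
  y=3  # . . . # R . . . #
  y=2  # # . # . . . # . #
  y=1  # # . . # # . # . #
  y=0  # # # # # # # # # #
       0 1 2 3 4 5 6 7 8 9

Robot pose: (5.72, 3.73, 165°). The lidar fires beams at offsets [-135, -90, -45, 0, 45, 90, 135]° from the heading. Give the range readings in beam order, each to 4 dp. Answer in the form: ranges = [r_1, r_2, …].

ranges = [0.5400, 1.0818, 4.9306, 0.7454, 0.8314, 1.7910, 2.5600]

beam 1: φ=-135°, α=30°
  dir = (cos 30°, sin 30°) = (0.8660, 0.5000); from cell (5,3)
  next x-line at t=0.3233, next y-line at t=0.5400; Δt_x=1.1547, Δt_y=2.0000
    x: enter (6,3) at t=0.3233
    y: enter (6,4) at t=0.5400 ← occupied
  → r_1 = 0.5400
beam 2: φ=-90°, α=75°
  dir = (cos 75°, sin 75°) = (0.2588, 0.9659); from cell (5,3)
  next x-line at t=1.0818, next y-line at t=0.2795; Δt_x=3.8637, Δt_y=1.0353
    y: enter (5,4) at t=0.2795
    x: enter (6,4) at t=1.0818 ← occupied
  → r_2 = 1.0818
beam 3: φ=-45°, α=120°
  dir = (cos 120°, sin 120°) = (-0.5000, 0.8660); from cell (5,3)
  next x-line at t=1.4400, next y-line at t=0.3118; Δt_x=2.0000, Δt_y=1.1547
    y: enter (5,4) at t=0.3118
    x: enter (4,4) at t=1.4400
    y: enter (4,5) at t=1.4665
    y: enter (4,6) at t=2.6212
    x: enter (3,6) at t=3.4400
    y: enter (3,7) at t=3.7759
    y: enter (3,8) at t=4.9306 ← occupied
  → r_3 = 4.9306
beam 4: φ=0°, α=165°
  dir = (cos 165°, sin 165°) = (-0.9659, 0.2588); from cell (5,3)
  next x-line at t=0.7454, next y-line at t=1.0432; Δt_x=1.0353, Δt_y=3.8637
    x: enter (4,3) at t=0.7454 ← occupied
  → r_4 = 0.7454
beam 5: φ=45°, α=210°
  dir = (cos 210°, sin 210°) = (-0.8660, -0.5000); from cell (5,3)
  next x-line at t=0.8314, next y-line at t=1.4600; Δt_x=1.1547, Δt_y=2.0000
    x: enter (4,3) at t=0.8314 ← occupied
  → r_5 = 0.8314
beam 6: φ=90°, α=255°
  dir = (cos 255°, sin 255°) = (-0.2588, -0.9659); from cell (5,3)
  next x-line at t=2.7819, next y-line at t=0.7558; Δt_x=3.8637, Δt_y=1.0353
    y: enter (5,2) at t=0.7558
    y: enter (5,1) at t=1.7910 ← occupied
  → r_6 = 1.7910
beam 7: φ=135°, α=300°
  dir = (cos 300°, sin 300°) = (0.5000, -0.8660); from cell (5,3)
  next x-line at t=0.5600, next y-line at t=0.8429; Δt_x=2.0000, Δt_y=1.1547
    x: enter (6,3) at t=0.5600
    y: enter (6,2) at t=0.8429
    y: enter (6,1) at t=1.9976
    x: enter (7,1) at t=2.5600 ← occupied
  → r_7 = 2.5600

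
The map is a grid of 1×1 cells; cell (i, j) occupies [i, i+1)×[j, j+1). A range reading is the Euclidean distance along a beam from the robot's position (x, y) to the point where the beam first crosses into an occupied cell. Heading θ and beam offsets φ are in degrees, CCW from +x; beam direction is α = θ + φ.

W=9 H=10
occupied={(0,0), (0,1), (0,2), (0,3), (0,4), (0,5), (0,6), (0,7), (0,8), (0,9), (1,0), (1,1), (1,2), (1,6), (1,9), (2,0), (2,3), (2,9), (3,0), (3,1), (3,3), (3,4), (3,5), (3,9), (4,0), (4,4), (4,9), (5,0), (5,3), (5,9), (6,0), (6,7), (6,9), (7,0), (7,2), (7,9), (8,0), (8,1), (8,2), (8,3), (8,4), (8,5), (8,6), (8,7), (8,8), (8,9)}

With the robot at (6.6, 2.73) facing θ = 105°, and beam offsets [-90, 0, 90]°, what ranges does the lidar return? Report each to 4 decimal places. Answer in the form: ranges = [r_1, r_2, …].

ranges = [0.4141, 6.4912, 2.8205]

beam 1: φ=-90°, α=15°
  dir = (cos 15°, sin 15°) = (0.9659, 0.2588); from cell (6,2)
  next x-line at t=0.4141, next y-line at t=1.0432; Δt_x=1.0353, Δt_y=3.8637
    x: enter (7,2) at t=0.4141 ← occupied
  → r_1 = 0.4141
beam 2: φ=0°, α=105°
  dir = (cos 105°, sin 105°) = (-0.2588, 0.9659); from cell (6,2)
  next x-line at t=2.3182, next y-line at t=0.2795; Δt_x=3.8637, Δt_y=1.0353
    y: enter (6,3) at t=0.2795
    y: enter (6,4) at t=1.3148
    x: enter (5,4) at t=2.3182
    y: enter (5,5) at t=2.3501
    y: enter (5,6) at t=3.3854
    y: enter (5,7) at t=4.4206
    y: enter (5,8) at t=5.4559
    x: enter (4,8) at t=6.1819
    y: enter (4,9) at t=6.4912 ← occupied
  → r_2 = 6.4912
beam 3: φ=90°, α=195°
  dir = (cos 195°, sin 195°) = (-0.9659, -0.2588); from cell (6,2)
  next x-line at t=0.6212, next y-line at t=2.8205; Δt_x=1.0353, Δt_y=3.8637
    x: enter (5,2) at t=0.6212
    x: enter (4,2) at t=1.6564
    x: enter (3,2) at t=2.6917
    y: enter (3,1) at t=2.8205 ← occupied
  → r_3 = 2.8205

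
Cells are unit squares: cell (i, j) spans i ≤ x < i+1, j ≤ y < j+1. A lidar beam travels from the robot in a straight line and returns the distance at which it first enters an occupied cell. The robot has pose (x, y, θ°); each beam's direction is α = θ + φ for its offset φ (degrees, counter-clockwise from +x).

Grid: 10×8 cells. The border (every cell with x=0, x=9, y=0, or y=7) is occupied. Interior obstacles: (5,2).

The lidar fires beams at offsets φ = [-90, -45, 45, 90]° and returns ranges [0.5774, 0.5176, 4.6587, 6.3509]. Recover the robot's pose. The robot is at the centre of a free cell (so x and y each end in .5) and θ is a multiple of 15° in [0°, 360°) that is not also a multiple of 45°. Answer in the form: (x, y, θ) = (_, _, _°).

The pose lattice has 47·16 = 752 candidates. Test each by forward raycasting.
  (6.5, 6.5, 165°): beam 1 = 0.5176 ≠ 0.5774 ✗
  (2.5, 6.5, 15°): beam 1 = 5.6940 ≠ 0.5774 ✗
  (2.5, 6.5, 240°): beam 1 = 1.0000 ≠ 0.5774 ✗
  (7.5, 1.5, 255°): beam 1 = 1.9319 ≠ 0.5774 ✗
  …
  (5.5, 6.5, 150°): r_1=0.5774, r_2=0.5176, r_3=4.6587, r_4=6.3509 — all match ✓
No second candidate reproduces the full scan.

(x, y, θ) = (5.5, 6.5, 150°)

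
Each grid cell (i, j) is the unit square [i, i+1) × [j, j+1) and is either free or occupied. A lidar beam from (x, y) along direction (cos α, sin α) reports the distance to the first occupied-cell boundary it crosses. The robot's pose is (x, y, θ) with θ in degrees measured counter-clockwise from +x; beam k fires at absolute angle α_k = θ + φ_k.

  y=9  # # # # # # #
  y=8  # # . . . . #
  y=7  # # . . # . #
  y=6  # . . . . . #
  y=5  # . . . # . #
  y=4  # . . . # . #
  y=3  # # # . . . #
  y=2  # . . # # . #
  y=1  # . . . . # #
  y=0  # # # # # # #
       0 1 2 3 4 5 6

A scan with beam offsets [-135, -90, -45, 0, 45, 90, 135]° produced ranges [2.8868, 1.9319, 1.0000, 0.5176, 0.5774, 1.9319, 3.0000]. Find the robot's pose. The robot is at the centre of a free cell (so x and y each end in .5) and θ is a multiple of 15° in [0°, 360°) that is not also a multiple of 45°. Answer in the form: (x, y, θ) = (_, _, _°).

Candidates: 30 free-cell centres × 16 headings = 480 poses. Raycast each; keep the one whose scan matches to 4 dp.
  (3.5, 1.5, 345°): beam 1 = 1.0000 ≠ 2.8868 ✗
  (1.5, 4.5, 210°): beam 1 = 4.6587 ≠ 2.8868 ✗
  (3.5, 3.5, 105°): beam 1 = 1.0000 ≠ 2.8868 ✗
  (5.5, 8.5, 120°): beam 1 = 0.5176 ≠ 2.8868 ✗
  …
  (3.5, 5.5, 345°): r_1=2.8868, r_2=1.9319, r_3=1.0000, r_4=0.5176, r_5=0.5774, r_6=1.9319, r_7=3.0000 — all match ✓
Unique over the lattice → pose = (3.5, 5.5, 345°).

(x, y, θ) = (3.5, 5.5, 345°)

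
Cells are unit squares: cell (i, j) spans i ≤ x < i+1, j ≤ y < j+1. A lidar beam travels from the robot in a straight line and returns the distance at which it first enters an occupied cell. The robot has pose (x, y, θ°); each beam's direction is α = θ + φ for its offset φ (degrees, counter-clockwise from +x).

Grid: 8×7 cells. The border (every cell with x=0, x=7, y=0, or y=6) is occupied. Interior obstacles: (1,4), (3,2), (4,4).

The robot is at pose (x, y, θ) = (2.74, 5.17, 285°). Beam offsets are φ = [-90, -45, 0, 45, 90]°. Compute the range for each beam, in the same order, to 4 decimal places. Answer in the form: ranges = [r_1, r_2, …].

beam 1: φ=-90°, α=195°
  dir = (cos 195°, sin 195°) = (-0.9659, -0.2588); from cell (2,5)
  next x-line at t=0.7661, next y-line at t=0.6568; Δt_x=1.0353, Δt_y=3.8637
    y: enter (2,4) at t=0.6568
    x: enter (1,4) at t=0.7661 ← occupied
  → r_1 = 0.7661
beam 2: φ=-45°, α=240°
  dir = (cos 240°, sin 240°) = (-0.5000, -0.8660); from cell (2,5)
  next x-line at t=1.4800, next y-line at t=0.1963; Δt_x=2.0000, Δt_y=1.1547
    y: enter (2,4) at t=0.1963
    y: enter (2,3) at t=1.3510
    x: enter (1,3) at t=1.4800
    y: enter (1,2) at t=2.5057
    x: enter (0,2) at t=3.4800 ← occupied
  → r_2 = 3.4800
beam 3: φ=0°, α=285°
  dir = (cos 285°, sin 285°) = (0.2588, -0.9659); from cell (2,5)
  next x-line at t=1.0046, next y-line at t=0.1760; Δt_x=3.8637, Δt_y=1.0353
    y: enter (2,4) at t=0.1760
    x: enter (3,4) at t=1.0046
    y: enter (3,3) at t=1.2113
    y: enter (3,2) at t=2.2465 ← occupied
  → r_3 = 2.2465
beam 4: φ=45°, α=330°
  dir = (cos 330°, sin 330°) = (0.8660, -0.5000); from cell (2,5)
  next x-line at t=0.3002, next y-line at t=0.3400; Δt_x=1.1547, Δt_y=2.0000
    x: enter (3,5) at t=0.3002
    y: enter (3,4) at t=0.3400
    x: enter (4,4) at t=1.4549 ← occupied
  → r_4 = 1.4549
beam 5: φ=90°, α=15°
  dir = (cos 15°, sin 15°) = (0.9659, 0.2588); from cell (2,5)
  next x-line at t=0.2692, next y-line at t=3.2069; Δt_x=1.0353, Δt_y=3.8637
    x: enter (3,5) at t=0.2692
    x: enter (4,5) at t=1.3044
    x: enter (5,5) at t=2.3397
    y: enter (5,6) at t=3.2069 ← occupied
  → r_5 = 3.2069

ranges = [0.7661, 3.4800, 2.2465, 1.4549, 3.2069]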